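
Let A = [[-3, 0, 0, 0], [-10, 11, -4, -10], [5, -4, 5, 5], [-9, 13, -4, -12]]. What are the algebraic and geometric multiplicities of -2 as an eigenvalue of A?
The characteristic polynomial is (x - 3)^2(x + 2)(x + 3), so the factor x + 2 appears with exponent 1: the algebraic multiplicity is 1.

rank(A + 2I) = 3, so the eigenspace has dimension 4 - 3 = 1: the geometric multiplicity is 1.

algebraic multiplicity 1, geometric multiplicity 1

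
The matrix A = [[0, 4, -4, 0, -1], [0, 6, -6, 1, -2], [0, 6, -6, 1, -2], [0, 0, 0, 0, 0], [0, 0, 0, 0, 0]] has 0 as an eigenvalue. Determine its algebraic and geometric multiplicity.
The characteristic polynomial is x^5, so the factor x appears with exponent 5: the algebraic multiplicity is 5.

rank(A) = 2, so the eigenspace has dimension 5 - 2 = 3: the geometric multiplicity is 3.

Since 3 < 5, A is not diagonalizable.

algebraic multiplicity 5, geometric multiplicity 3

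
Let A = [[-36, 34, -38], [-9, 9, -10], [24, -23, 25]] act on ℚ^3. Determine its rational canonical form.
The invariant factors of A (the non-unit diagonal entries of the Smith normal form of xI - A over ℚ[x]) are (x - 3)(x + 1)(x + 4), each dividing the next. The characteristic polynomial is their product, (x - 3)(x + 1)(x + 4).

The rational canonical form is the block-diagonal matrix of companion matrices C(f_i):
R = [[0, 0, 12], [1, 0, 11], [0, 1, -2]].

R = [[0, 0, 12], [1, 0, 11], [0, 1, -2]]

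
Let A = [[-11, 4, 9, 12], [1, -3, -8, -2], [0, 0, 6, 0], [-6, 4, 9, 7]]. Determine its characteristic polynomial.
χ_A(x) = (x - 6)(x + 1)^2(x + 5)

xI - A = [[x + 11, -4, -9, -12], [-1, x + 3, 8, 2], [0, 0, x - 6, 0], [6, -4, -9, x - 7]].

Expanding det(xI - A) along the first row:
det(xI - A) = + (x + 11)·det([[x + 3, 8, 2], [0, x - 6, 0], [-4, -9, x - 7]]) - (-4)·det([[-1, 8, 2], [0, x - 6, 0], [6, -9, x - 7]]) + (-9)·det([[-1, x + 3, 2], [0, 0, 0], [6, -4, x - 7]]) - (-12)·det([[-1, x + 3, 8], [0, 0, x - 6], [6, -4, -9]]).

Evaluating gives χ_A(x) = x^4 + x^3 - 31x^2 - 61x - 30 = (x - 6)(x + 1)^2(x + 5).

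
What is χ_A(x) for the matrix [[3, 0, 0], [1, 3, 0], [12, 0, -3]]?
χ_A(x) = (x - 3)^2(x + 3)

xI - A = [[x - 3, 0, 0], [-1, x - 3, 0], [-12, 0, x + 3]].

Expanding det(xI - A) along the first row:
det(xI - A) = + (x - 3)·det([[x - 3, 0], [0, x + 3]]) - (0)·det([[-1, 0], [-12, x + 3]]) + (0)·det([[-1, x - 3], [-12, 0]]).

Evaluating gives χ_A(x) = x^3 - 3x^2 - 9x + 27 = (x - 3)^2(x + 3).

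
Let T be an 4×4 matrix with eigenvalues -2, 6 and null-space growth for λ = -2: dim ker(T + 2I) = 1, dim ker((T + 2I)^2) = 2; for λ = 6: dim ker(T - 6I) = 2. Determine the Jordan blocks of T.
λ = -2: successive nullity increments [1, 1] count blocks of size ≥ k; block sizes are [2].
λ = 6: successive nullity increments [2] count blocks of size ≥ k; block sizes are [1, 1].

Jordan blocks: (-2, 2), (6, 1), (6, 1)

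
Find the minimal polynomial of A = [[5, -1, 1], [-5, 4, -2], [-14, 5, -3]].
The characteristic polynomial factors as (x - 2)^3. The minimal polynomial is ∏(x - λ)^{k_λ} where k_λ is the size of the largest Jordan block at λ.

For λ = 2: rank(A - 2I) = 2, and the largest Jordan block has size 3 (the smallest k with rank((A - 2I)^k) = rank((A - 2I)^(k+1))).

So m_A(x) = (x - 2)^3.

m_A(x) = (x - 2)^3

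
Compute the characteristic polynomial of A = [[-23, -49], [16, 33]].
χ_A(x) = (x - 5)^2

xI - A = [[x + 23, 49], [-16, x - 33]].

Expanding det(xI - A) along the first row:
det(xI - A) = + (x + 23)·det([[x - 33]]) - (49)·det([[-16]]).

Evaluating gives χ_A(x) = x^2 - 10x + 25 = (x - 5)^2.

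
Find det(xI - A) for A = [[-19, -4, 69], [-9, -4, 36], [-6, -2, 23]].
xI - A = [[x + 19, 4, -69], [9, x + 4, -36], [6, 2, x - 23]].

Expanding det(xI - A) along the first row:
det(xI - A) = + (x + 19)·det([[x + 4, -36], [2, x - 23]]) - (4)·det([[9, -36], [6, x - 23]]) + (-69)·det([[9, x + 4], [6, 2]]).

Evaluating gives χ_A(x) = x^3 - 3x - 2 = (x - 2)(x + 1)^2.

χ_A(x) = (x - 2)(x + 1)^2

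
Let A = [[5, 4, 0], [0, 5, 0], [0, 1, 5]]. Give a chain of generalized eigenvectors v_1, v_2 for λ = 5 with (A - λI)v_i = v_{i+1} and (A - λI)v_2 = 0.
We seek v_1 ∈ ker((A - 5I)^2) \ ker(A - 5I), then set v_{i+1} = (A - 5I) v_i.

One such chain is v_1 = [[2, 1, 0]]^T, v_2 = [[4, 0, 1]]^T. Check: (A - 5I) v_2 = [[0, 0, 0]]^T = 0.

v_1 = [[2, 1, 0]]^T, v_2 = [[4, 0, 1]]^T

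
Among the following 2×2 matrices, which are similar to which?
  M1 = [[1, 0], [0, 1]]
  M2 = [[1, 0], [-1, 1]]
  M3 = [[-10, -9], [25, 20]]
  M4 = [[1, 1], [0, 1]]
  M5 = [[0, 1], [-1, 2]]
Characteristic polynomials: χ_{M1} = (x - 1)^2, χ_{M2} = (x - 1)^2, χ_{M3} = (x - 5)^2, χ_{M4} = (x - 1)^2, χ_{M5} = (x - 1)^2.

{M1}: invariant factors x - 1, x - 1.

{M2, M4, M5}: invariant factors (x - 1)^2.

{M3}: invariant factors (x - 5)^2.

Matrices are similar if and only if their invariant-factor lists agree; the partition into similarity classes is {M1}, {M2, M4, M5}, {M3}.

3 classes: {M1}, {M2, M4, M5}, {M3}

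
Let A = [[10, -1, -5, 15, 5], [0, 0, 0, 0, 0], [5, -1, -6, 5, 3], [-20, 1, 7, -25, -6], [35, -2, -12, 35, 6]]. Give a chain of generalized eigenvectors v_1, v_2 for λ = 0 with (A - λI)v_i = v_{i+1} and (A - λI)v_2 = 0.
v_1 = [[0, 1, 0, 0, 0]]^T, v_2 = [[-1, 0, -1, 1, -2]]^T

We seek v_1 ∈ ker(A^2) \ ker(A), then set v_{i+1} = A v_i.

One such chain is v_1 = [[0, 1, 0, 0, 0]]^T, v_2 = [[-1, 0, -1, 1, -2]]^T. Check: A v_2 = [[0, 0, 0, 0, 0]]^T = 0.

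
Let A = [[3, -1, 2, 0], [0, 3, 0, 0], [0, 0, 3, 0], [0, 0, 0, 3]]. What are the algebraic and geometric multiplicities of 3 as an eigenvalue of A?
algebraic multiplicity 4, geometric multiplicity 3

The characteristic polynomial is (x - 3)^4, so the factor x - 3 appears with exponent 4: the algebraic multiplicity is 4.

rank(A - 3I) = 1, so the eigenspace has dimension 4 - 1 = 3: the geometric multiplicity is 3.

Since 3 < 4, A is not diagonalizable.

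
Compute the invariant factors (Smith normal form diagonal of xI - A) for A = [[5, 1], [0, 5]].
The Jordan structure of A has elementary divisors (x - 5)^2. Arranging the block sizes at each eigenvalue in decreasing order and taking row products gives the invariant factors.

Invariant factors (smallest first, each dividing the next): (x - 5)^2.

Check: the last factor (x - 5)^2 is the minimal polynomial, and the product (x - 5)^2 is the characteristic polynomial.

(x - 5)^2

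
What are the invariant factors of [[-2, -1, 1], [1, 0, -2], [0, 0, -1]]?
(x + 1)^3

The Jordan structure of A has elementary divisors (x + 1)^3. Arranging the block sizes at each eigenvalue in decreasing order and taking row products gives the invariant factors.

Invariant factors (smallest first, each dividing the next): (x + 1)^3.

Check: the last factor (x + 1)^3 is the minimal polynomial, and the product (x + 1)^3 is the characteristic polynomial.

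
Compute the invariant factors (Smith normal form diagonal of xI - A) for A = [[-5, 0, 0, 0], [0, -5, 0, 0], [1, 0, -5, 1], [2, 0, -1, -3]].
x + 5, (x + 4)^2(x + 5)

The Jordan structure of A has elementary divisors (x + 5), (x + 5), (x + 4)^2. Arranging the block sizes at each eigenvalue in decreasing order and taking row products gives the invariant factors.

Invariant factors (smallest first, each dividing the next): x + 5, (x + 4)^2(x + 5).

Check: the last factor (x + 4)^2(x + 5) is the minimal polynomial, and the product (x + 4)^2(x + 5)^2 is the characteristic polynomial.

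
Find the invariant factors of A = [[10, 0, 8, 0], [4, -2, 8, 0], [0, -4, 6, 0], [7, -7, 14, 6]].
The Jordan structure of A has elementary divisors (x - 2), (x - 6)^2, (x - 6). Arranging the block sizes at each eigenvalue in decreasing order and taking row products gives the invariant factors.

Invariant factors (smallest first, each dividing the next): x - 6, (x - 6)^2(x - 2).

Check: the last factor (x - 6)^2(x - 2) is the minimal polynomial, and the product (x - 6)^3(x - 2) is the characteristic polynomial.

x - 6, (x - 6)^2(x - 2)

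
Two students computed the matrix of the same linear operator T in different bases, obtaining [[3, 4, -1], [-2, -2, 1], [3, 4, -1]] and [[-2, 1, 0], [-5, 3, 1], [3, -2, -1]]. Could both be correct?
Yes.

Two matrices over a field are similar if and only if they have the same invariant factors.

Both A and B have characteristic polynomial x^3 and minimal polynomial x^3. Computing further, both have invariant factors x^3. Hence A and B are similar.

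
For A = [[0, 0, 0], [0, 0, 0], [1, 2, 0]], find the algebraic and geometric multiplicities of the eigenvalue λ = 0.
The characteristic polynomial is x^3, so the factor x appears with exponent 3: the algebraic multiplicity is 3.

rank(A) = 1, so the eigenspace has dimension 3 - 1 = 2: the geometric multiplicity is 2.

Since 2 < 3, A is not diagonalizable.

algebraic multiplicity 3, geometric multiplicity 2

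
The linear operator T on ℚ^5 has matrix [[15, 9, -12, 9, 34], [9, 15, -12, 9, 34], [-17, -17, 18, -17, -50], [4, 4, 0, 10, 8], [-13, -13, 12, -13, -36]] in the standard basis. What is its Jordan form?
The characteristic polynomial is det(xI - A) = (x - 6)^3(x - 2)^2, so the eigenvalues are 2 (algebraic multiplicity 2), 6 (algebraic multiplicity 3).

For λ = 2: rank(A - 2I) = 4, rank((A - 2I)^2) = 3. The eigenspace has dimension 5 - 4 = 1, so there is 1 Jordan block; the rank sequence gives block sizes [2].

For λ = 6: rank(A - 6I) = 2. The eigenspace has dimension 5 - 2 = 3, so there are 3 Jordan blocks; the rank sequence gives block sizes [1, 1, 1].

Assembling the blocks gives the Jordan form J above.

J = [[2, 1, 0, 0, 0], [0, 2, 0, 0, 0], [0, 0, 6, 0, 0], [0, 0, 0, 6, 0], [0, 0, 0, 0, 6]]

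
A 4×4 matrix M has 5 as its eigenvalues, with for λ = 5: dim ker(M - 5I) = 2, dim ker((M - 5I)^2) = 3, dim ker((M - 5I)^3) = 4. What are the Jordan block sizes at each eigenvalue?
Jordan blocks: (5, 3), (5, 1)

λ = 5: successive nullity increments [2, 1, 1] count blocks of size ≥ k; block sizes are [3, 1].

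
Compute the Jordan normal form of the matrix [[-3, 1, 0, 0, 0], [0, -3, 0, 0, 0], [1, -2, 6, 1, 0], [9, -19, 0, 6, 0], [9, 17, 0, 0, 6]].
J = [[-3, 1, 0, 0, 0], [0, -3, 0, 0, 0], [0, 0, 6, 1, 0], [0, 0, 0, 6, 0], [0, 0, 0, 0, 6]]

The characteristic polynomial is det(xI - A) = (x - 6)^3(x + 3)^2, so the eigenvalues are -3 (algebraic multiplicity 2), 6 (algebraic multiplicity 3).

For λ = -3: rank(A + 3I) = 4, rank((A + 3I)^2) = 3. The eigenspace has dimension 5 - 4 = 1, so there is 1 Jordan block; the rank sequence gives block sizes [2].

For λ = 6: rank(A - 6I) = 3, rank((A - 6I)^2) = 2. The eigenspace has dimension 5 - 3 = 2, so there are 2 Jordan blocks; the rank sequence gives block sizes [2, 1].

Assembling the blocks gives the Jordan form J above.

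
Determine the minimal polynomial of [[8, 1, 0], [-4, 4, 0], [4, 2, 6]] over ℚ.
The characteristic polynomial factors as (x - 6)^3. The minimal polynomial is ∏(x - λ)^{k_λ} where k_λ is the size of the largest Jordan block at λ.

For λ = 6: rank(A - 6I) = 1, and the largest Jordan block has size 2 (the smallest k with rank((A - 6I)^k) = rank((A - 6I)^(k+1))).

So m_A(x) = (x - 6)^2.

m_A(x) = (x - 6)^2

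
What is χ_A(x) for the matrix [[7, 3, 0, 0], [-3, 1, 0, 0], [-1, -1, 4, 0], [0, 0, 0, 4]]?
xI - A = [[x - 7, -3, 0, 0], [3, x - 1, 0, 0], [1, 1, x - 4, 0], [0, 0, 0, x - 4]].

Expanding det(xI - A) along the first row:
det(xI - A) = + (x - 7)·det([[x - 1, 0, 0], [1, x - 4, 0], [0, 0, x - 4]]) - (-3)·det([[3, 0, 0], [1, x - 4, 0], [0, 0, x - 4]]) + (0)·det([[3, x - 1, 0], [1, 1, 0], [0, 0, x - 4]]) - (0)·det([[3, x - 1, 0], [1, 1, x - 4], [0, 0, 0]]).

Evaluating gives χ_A(x) = x^4 - 16x^3 + 96x^2 - 256x + 256 = (x - 4)^4.

χ_A(x) = (x - 4)^4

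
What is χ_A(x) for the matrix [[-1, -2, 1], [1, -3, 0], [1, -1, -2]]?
xI - A = [[x + 1, 2, -1], [-1, x + 3, 0], [-1, 1, x + 2]].

Expanding det(xI - A) along the first row:
det(xI - A) = + (x + 1)·det([[x + 3, 0], [1, x + 2]]) - (2)·det([[-1, 0], [-1, x + 2]]) + (-1)·det([[-1, x + 3], [-1, 1]]).

Evaluating gives χ_A(x) = x^3 + 6x^2 + 12x + 8 = (x + 2)^3.

χ_A(x) = (x + 2)^3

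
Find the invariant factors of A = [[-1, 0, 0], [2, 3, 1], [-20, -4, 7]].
The Jordan structure of A has elementary divisors (x + 1), (x - 5)^2. Arranging the block sizes at each eigenvalue in decreasing order and taking row products gives the invariant factors.

Invariant factors (smallest first, each dividing the next): (x - 5)^2(x + 1).

Check: the last factor (x - 5)^2(x + 1) is the minimal polynomial, and the product (x - 5)^2(x + 1) is the characteristic polynomial.

(x - 5)^2(x + 1)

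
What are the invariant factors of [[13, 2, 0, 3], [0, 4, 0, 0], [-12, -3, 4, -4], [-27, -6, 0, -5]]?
(x - 4)^2, (x - 4)^2

The Jordan structure of A has elementary divisors (x - 4)^2, (x - 4)^2. Arranging the block sizes at each eigenvalue in decreasing order and taking row products gives the invariant factors.

Invariant factors (smallest first, each dividing the next): (x - 4)^2, (x - 4)^2.

Check: the last factor (x - 4)^2 is the minimal polynomial, and the product (x - 4)^4 is the characteristic polynomial.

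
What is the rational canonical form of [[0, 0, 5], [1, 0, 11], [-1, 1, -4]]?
R = [[0, 0, 5], [1, 0, 6], [0, 1, -4]]

The invariant factors of A (the non-unit diagonal entries of the Smith normal form of xI - A over ℚ[x]) are (x + 5)(x^2 - x - 1), each dividing the next. The characteristic polynomial is their product, (x + 5)(x^2 - x - 1).

The rational canonical form is the block-diagonal matrix of companion matrices C(f_i):
R = [[0, 0, 5], [1, 0, 6], [0, 1, -4]].

Note the characteristic polynomial does not split into linear factors over ℚ, so A has no Jordan form over ℚ; the rational canonical form exists over any field.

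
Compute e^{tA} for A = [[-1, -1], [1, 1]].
e^{tA} = [[1 - t, -t], [t, t + 1]]

A has Jordan form J = [[0, 1], [0, 0]] with A = PJP^{-1}, so e^{tA} = P e^{tJ} P^{-1}.

For a Jordan block J_k(λ), e^{tJ_k(λ)} = e^{λt} · (I + tN + t^2 N^2/2! + ... + t^{k-1} N^{k-1}/(k-1)!) where N is the nilpotent superdiagonal part.

Assembling the blocks and conjugating back gives the entries of e^{tA} as shown above.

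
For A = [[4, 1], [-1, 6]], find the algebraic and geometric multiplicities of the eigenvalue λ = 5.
algebraic multiplicity 2, geometric multiplicity 1

The characteristic polynomial is (x - 5)^2, so the factor x - 5 appears with exponent 2: the algebraic multiplicity is 2.

rank(A - 5I) = 1, so the eigenspace has dimension 2 - 1 = 1: the geometric multiplicity is 1.

Since 1 < 2, A is not diagonalizable.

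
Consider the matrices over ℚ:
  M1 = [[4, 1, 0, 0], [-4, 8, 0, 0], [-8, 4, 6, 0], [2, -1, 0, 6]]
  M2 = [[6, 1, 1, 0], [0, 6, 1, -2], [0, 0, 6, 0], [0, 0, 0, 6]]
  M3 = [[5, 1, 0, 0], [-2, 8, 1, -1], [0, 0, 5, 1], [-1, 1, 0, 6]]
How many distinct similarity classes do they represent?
2 classes: {M1}, {M2, M3}

Characteristic polynomials: χ_{M1} = (x - 6)^4, χ_{M2} = (x - 6)^4, χ_{M3} = (x - 6)^4.

{M1}: invariant factors x - 6, x - 6, (x - 6)^2.

{M2, M3}: invariant factors x - 6, (x - 6)^3.

Matrices are similar if and only if their invariant-factor lists agree; the partition into similarity classes is {M1}, {M2, M3}.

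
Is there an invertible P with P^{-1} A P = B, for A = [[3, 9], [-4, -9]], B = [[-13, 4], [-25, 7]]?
Yes.

Two matrices over a field are similar if and only if they have the same invariant factors.

Both A and B have characteristic polynomial (x + 3)^2 and minimal polynomial (x + 3)^2. Computing further, both have invariant factors (x + 3)^2. Hence A and B are similar.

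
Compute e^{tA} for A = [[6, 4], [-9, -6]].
A has Jordan form J = [[0, 1], [0, 0]] with A = PJP^{-1}, so e^{tA} = P e^{tJ} P^{-1}.

For a Jordan block J_k(λ), e^{tJ_k(λ)} = e^{λt} · (I + tN + t^2 N^2/2! + ... + t^{k-1} N^{k-1}/(k-1)!) where N is the nilpotent superdiagonal part.

Assembling the blocks and conjugating back gives the entries of e^{tA} as shown above.

e^{tA} = [[6*t + 1, 4*t], [-9*t, 1 - 6*t]]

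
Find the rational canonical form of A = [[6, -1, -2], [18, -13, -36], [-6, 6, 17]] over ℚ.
R = [[5, 0, 0], [0, 0, 0], [0, 1, 5]]

The invariant factors of A (the non-unit diagonal entries of the Smith normal form of xI - A over ℚ[x]) are x - 5, x(x - 5), each dividing the next. The characteristic polynomial is their product, x(x - 5)^2.

The rational canonical form is the block-diagonal matrix of companion matrices C(f_i):
R = [[5, 0, 0], [0, 0, 0], [0, 1, 5]].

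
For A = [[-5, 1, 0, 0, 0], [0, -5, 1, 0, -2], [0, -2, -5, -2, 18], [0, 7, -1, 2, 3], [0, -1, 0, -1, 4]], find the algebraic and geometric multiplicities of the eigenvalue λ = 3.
algebraic multiplicity 2, geometric multiplicity 1

The characteristic polynomial is (x - 3)^2(x + 5)^3, so the factor x - 3 appears with exponent 2: the algebraic multiplicity is 2.

rank(A - 3I) = 4, so the eigenspace has dimension 5 - 4 = 1: the geometric multiplicity is 1.

Since 1 < 2, A is not diagonalizable.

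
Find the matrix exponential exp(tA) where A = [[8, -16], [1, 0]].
e^{tA} = [[(4*t + 1)*e^{4*t}, -16*t*e^{4*t}], [t*e^{4*t}, (1 - 4*t)*e^{4*t}]]

A has Jordan form J = [[4, 1], [0, 4]] with A = PJP^{-1}, so e^{tA} = P e^{tJ} P^{-1}.

For a Jordan block J_k(λ), e^{tJ_k(λ)} = e^{λt} · (I + tN + t^2 N^2/2! + ... + t^{k-1} N^{k-1}/(k-1)!) where N is the nilpotent superdiagonal part.

Assembling the blocks and conjugating back gives the entries of e^{tA} as shown above.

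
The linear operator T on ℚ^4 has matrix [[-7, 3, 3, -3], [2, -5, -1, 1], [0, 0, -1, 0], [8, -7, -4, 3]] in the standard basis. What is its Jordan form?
The characteristic polynomial is det(xI - A) = (x + 1)^2(x + 4)^2, so the eigenvalues are -4 (algebraic multiplicity 2), -1 (algebraic multiplicity 2).

For λ = -4: rank(A + 4I) = 3, rank((A + 4I)^2) = 2. The eigenspace has dimension 4 - 3 = 1, so there is 1 Jordan block; the rank sequence gives block sizes [2].

For λ = -1: rank(A + I) = 2. The eigenspace has dimension 4 - 2 = 2, so there are 2 Jordan blocks; the rank sequence gives block sizes [1, 1].

Assembling the blocks gives the Jordan form J above.

J = [[-4, 1, 0, 0], [0, -4, 0, 0], [0, 0, -1, 0], [0, 0, 0, -1]]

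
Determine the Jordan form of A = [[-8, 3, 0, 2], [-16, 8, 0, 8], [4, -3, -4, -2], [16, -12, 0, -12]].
The characteristic polynomial is det(xI - A) = (x + 4)^4, so the eigenvalues are -4 (algebraic multiplicity 4).

For λ = -4: rank(A + 4I) = 1, rank((A + 4I)^2) = 0. The eigenspace has dimension 4 - 1 = 3, so there are 3 Jordan blocks; the rank sequence gives block sizes [2, 1, 1].

Assembling the blocks gives the Jordan form J above.

J = [[-4, 1, 0, 0], [0, -4, 0, 0], [0, 0, -4, 0], [0, 0, 0, -4]]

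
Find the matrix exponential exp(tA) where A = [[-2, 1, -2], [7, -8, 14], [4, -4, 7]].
A has Jordan form J = [[-1, 1, 0], [0, -1, 0], [0, 0, -1]] with A = PJP^{-1}, so e^{tA} = P e^{tJ} P^{-1}.

For a Jordan block J_k(λ), e^{tJ_k(λ)} = e^{λt} · (I + tN + t^2 N^2/2! + ... + t^{k-1} N^{k-1}/(k-1)!) where N is the nilpotent superdiagonal part.

Assembling the blocks and conjugating back gives the entries of e^{tA} as shown above.

e^{tA} = [[(1 - t)*e^{-t}, t*e^{-t}, -2*t*e^{-t}], [7*t*e^{-t}, (1 - 7*t)*e^{-t}, 14*t*e^{-t}], [4*t*e^{-t}, -4*t*e^{-t}, (8*t + 1)*e^{-t}]]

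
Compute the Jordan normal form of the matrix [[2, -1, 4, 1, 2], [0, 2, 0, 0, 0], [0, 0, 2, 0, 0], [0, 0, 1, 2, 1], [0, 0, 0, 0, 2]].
The characteristic polynomial is det(xI - A) = (x - 2)^5, so the eigenvalues are 2 (algebraic multiplicity 5).

For λ = 2: rank(A - 2I) = 2, rank((A - 2I)^2) = 1, rank((A - 2I)^3) = 0. The eigenspace has dimension 5 - 2 = 3, so there are 3 Jordan blocks; the rank sequence gives block sizes [3, 1, 1].

Assembling the blocks gives the Jordan form J above.

J = [[2, 1, 0, 0, 0], [0, 2, 1, 0, 0], [0, 0, 2, 0, 0], [0, 0, 0, 2, 0], [0, 0, 0, 0, 2]]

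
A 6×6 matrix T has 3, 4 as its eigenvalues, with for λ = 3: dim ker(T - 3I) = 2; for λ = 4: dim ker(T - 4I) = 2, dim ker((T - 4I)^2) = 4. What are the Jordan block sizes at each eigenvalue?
λ = 3: successive nullity increments [2] count blocks of size ≥ k; block sizes are [1, 1].
λ = 4: successive nullity increments [2, 2] count blocks of size ≥ k; block sizes are [2, 2].

Jordan blocks: (3, 1), (3, 1), (4, 2), (4, 2)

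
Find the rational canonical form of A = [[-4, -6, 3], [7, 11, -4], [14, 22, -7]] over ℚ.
The invariant factors of A (the non-unit diagonal entries of the Smith normal form of xI - A over ℚ[x]) are (x - 2)(x^2 + 2x - 1), each dividing the next. The characteristic polynomial is their product, (x - 2)(x^2 + 2x - 1).

The rational canonical form is the block-diagonal matrix of companion matrices C(f_i):
R = [[0, 0, -2], [1, 0, 5], [0, 1, 0]].

Note the characteristic polynomial does not split into linear factors over ℚ, so A has no Jordan form over ℚ; the rational canonical form exists over any field.

R = [[0, 0, -2], [1, 0, 5], [0, 1, 0]]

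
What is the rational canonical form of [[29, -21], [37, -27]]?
The invariant factors of A (the non-unit diagonal entries of the Smith normal form of xI - A over ℚ[x]) are x^2 - 2x - 6, each dividing the next. The characteristic polynomial is their product, x^2 - 2x - 6.

The rational canonical form is the block-diagonal matrix of companion matrices C(f_i):
R = [[0, 6], [1, 2]].

Note the characteristic polynomial does not split into linear factors over ℚ, so A has no Jordan form over ℚ; the rational canonical form exists over any field.

R = [[0, 6], [1, 2]]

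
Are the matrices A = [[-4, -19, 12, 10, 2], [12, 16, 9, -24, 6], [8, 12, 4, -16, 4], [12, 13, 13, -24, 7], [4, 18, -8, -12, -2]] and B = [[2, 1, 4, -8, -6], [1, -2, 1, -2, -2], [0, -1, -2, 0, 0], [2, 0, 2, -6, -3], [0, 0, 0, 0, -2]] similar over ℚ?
Two matrices over a field are similar if and only if they have the same invariant factors.

Both A and B have characteristic polynomial (x + 2)^5 and minimal polynomial (x + 2)^3. Computing further, both have invariant factors (x + 2)^2, (x + 2)^3. Hence A and B are similar.

Yes.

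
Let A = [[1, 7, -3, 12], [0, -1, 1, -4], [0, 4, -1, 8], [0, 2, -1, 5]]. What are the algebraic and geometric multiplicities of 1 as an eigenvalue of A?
The characteristic polynomial is (x - 1)^4, so the factor x - 1 appears with exponent 4: the algebraic multiplicity is 4.

rank(A - I) = 2, so the eigenspace has dimension 4 - 2 = 2: the geometric multiplicity is 2.

Since 2 < 4, A is not diagonalizable.

algebraic multiplicity 4, geometric multiplicity 2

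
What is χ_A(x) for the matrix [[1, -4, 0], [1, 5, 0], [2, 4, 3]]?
χ_A(x) = (x - 3)^3

xI - A = [[x - 1, 4, 0], [-1, x - 5, 0], [-2, -4, x - 3]].

Expanding det(xI - A) along the first row:
det(xI - A) = + (x - 1)·det([[x - 5, 0], [-4, x - 3]]) - (4)·det([[-1, 0], [-2, x - 3]]) + (0)·det([[-1, x - 5], [-2, -4]]).

Evaluating gives χ_A(x) = x^3 - 9x^2 + 27x - 27 = (x - 3)^3.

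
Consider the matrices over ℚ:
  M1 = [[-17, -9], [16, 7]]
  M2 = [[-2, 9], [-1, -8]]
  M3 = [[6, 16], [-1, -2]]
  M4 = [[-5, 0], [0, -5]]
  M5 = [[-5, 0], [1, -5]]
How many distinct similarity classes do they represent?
Characteristic polynomials: χ_{M1} = (x + 5)^2, χ_{M2} = (x + 5)^2, χ_{M3} = (x - 2)^2, χ_{M4} = (x + 5)^2, χ_{M5} = (x + 5)^2.

{M1, M2, M5}: invariant factors (x + 5)^2.

{M3}: invariant factors (x - 2)^2.

{M4}: invariant factors x + 5, x + 5.

Matrices are similar if and only if their invariant-factor lists agree; the partition into similarity classes is {M1, M2, M5}, {M3}, {M4}.

3 classes: {M1, M2, M5}, {M3}, {M4}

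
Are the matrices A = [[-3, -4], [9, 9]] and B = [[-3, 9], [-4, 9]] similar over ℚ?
Yes.

Two matrices over a field are similar if and only if they have the same invariant factors.

Both A and B have characteristic polynomial (x - 3)^2 and minimal polynomial (x - 3)^2. Computing further, both have invariant factors (x - 3)^2. Hence A and B are similar.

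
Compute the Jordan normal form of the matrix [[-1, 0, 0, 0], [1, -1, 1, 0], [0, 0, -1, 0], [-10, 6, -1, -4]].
J = [[-4, 0, 0, 0], [0, -1, 1, 0], [0, 0, -1, 0], [0, 0, 0, -1]]

The characteristic polynomial is det(xI - A) = (x + 1)^3(x + 4), so the eigenvalues are -4 (algebraic multiplicity 1), -1 (algebraic multiplicity 3).

For λ = -4: algebraic multiplicity 1 gives one 1×1 block.

For λ = -1: rank(A + I) = 2, rank((A + I)^2) = 1. The eigenspace has dimension 4 - 2 = 2, so there are 2 Jordan blocks; the rank sequence gives block sizes [2, 1].

Assembling the blocks gives the Jordan form J above.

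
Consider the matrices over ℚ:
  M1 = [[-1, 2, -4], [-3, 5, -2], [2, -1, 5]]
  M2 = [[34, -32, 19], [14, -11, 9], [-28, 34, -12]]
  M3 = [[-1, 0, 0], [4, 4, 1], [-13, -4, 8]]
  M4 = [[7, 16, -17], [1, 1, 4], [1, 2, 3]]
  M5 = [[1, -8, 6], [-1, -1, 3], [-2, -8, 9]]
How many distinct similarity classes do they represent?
3 classes: {M1}, {M2, M3, M4}, {M5}

Characteristic polynomials: χ_{M1} = (x - 3)^3, χ_{M2} = (x - 6)^2(x + 1), χ_{M3} = (x - 6)^2(x + 1), χ_{M4} = (x - 6)^2(x + 1), χ_{M5} = (x - 3)^3.

{M1}: invariant factors (x - 3)^3.

{M2, M3, M4}: invariant factors (x - 6)^2(x + 1).

{M5}: invariant factors x - 3, (x - 3)^2.

Matrices are similar if and only if their invariant-factor lists agree; the partition into similarity classes is {M1}, {M2, M3, M4}, {M5}.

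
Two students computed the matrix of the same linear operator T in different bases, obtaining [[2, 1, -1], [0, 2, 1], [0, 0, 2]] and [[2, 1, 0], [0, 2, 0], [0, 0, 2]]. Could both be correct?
No.

Both have characteristic polynomial (x - 2)^3, but the minimal polynomial of A is (x - 2)^3 while the minimal polynomial of B is (x - 2)^2. The minimal polynomial is a similarity invariant, so A and B are not similar.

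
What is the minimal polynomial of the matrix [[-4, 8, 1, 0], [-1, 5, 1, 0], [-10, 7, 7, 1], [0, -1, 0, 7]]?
The characteristic polynomial factors as (x - 6)^3(x + 3). The minimal polynomial is ∏(x - λ)^{k_λ} where k_λ is the size of the largest Jordan block at λ.

For λ = -3: rank(A + 3I) = 3, and the largest Jordan block has size 1 (the smallest k with rank((A + 3I)^k) = rank((A + 3I)^(k+1))).
For λ = 6: rank(A - 6I) = 3, and the largest Jordan block has size 3 (the smallest k with rank((A - 6I)^k) = rank((A - 6I)^(k+1))).

So m_A(x) = (x - 6)^3(x + 3).

m_A(x) = (x - 6)^3(x + 3)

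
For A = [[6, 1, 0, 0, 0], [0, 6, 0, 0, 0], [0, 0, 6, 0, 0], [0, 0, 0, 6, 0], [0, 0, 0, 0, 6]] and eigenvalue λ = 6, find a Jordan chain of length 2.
We seek v_1 ∈ ker((A - 6I)^2) \ ker(A - 6I), then set v_{i+1} = (A - 6I) v_i.

One such chain is v_1 = [[1, 1, 0, 1, 0]]^T, v_2 = [[1, 0, 0, 0, 0]]^T. Check: (A - 6I) v_2 = [[0, 0, 0, 0, 0]]^T = 0.

v_1 = [[1, 1, 0, 1, 0]]^T, v_2 = [[1, 0, 0, 0, 0]]^T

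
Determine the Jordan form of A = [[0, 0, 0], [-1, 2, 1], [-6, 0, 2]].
J = [[0, 0, 0], [0, 2, 1], [0, 0, 2]]

The characteristic polynomial is det(xI - A) = x(x - 2)^2, so the eigenvalues are 0 (algebraic multiplicity 1), 2 (algebraic multiplicity 2).

For λ = 0: algebraic multiplicity 1 gives one 1×1 block.

For λ = 2: rank(A - 2I) = 2, rank((A - 2I)^2) = 1. The eigenspace has dimension 3 - 2 = 1, so there is 1 Jordan block; the rank sequence gives block sizes [2].

Assembling the blocks gives the Jordan form J above.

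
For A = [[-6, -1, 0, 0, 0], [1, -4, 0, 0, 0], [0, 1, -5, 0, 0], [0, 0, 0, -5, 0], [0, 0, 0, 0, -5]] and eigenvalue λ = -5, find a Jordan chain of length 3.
We seek v_1 ∈ ker((A + 5I)^3) \ ker((A + 5I)^2), then set v_{i+1} = (A + 5I) v_i.

One such chain is v_1 = [[1, 0, 2, 2, 0]]^T, v_2 = [[-1, 1, 0, 0, 0]]^T, v_3 = [[0, 0, 1, 0, 0]]^T. Check: (A + 5I) v_3 = [[0, 0, 0, 0, 0]]^T = 0.

v_1 = [[1, 0, 2, 2, 0]]^T, v_2 = [[-1, 1, 0, 0, 0]]^T, v_3 = [[0, 0, 1, 0, 0]]^T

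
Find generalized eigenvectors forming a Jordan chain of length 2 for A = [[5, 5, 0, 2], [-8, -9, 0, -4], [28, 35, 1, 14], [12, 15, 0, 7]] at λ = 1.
We seek v_1 ∈ ker((A - I)^2) \ ker(A - I), then set v_{i+1} = (A - I) v_i.

One such chain is v_1 = [[0, 3, -1, -7]]^T, v_2 = [[1, -2, 7, 3]]^T. Check: (A - I) v_2 = [[0, 0, 0, 0]]^T = 0.

v_1 = [[0, 3, -1, -7]]^T, v_2 = [[1, -2, 7, 3]]^T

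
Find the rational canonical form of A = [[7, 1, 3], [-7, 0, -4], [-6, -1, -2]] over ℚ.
R = [[0, 0, 3], [1, 0, -7], [0, 1, 5]]

The invariant factors of A (the non-unit diagonal entries of the Smith normal form of xI - A over ℚ[x]) are (x - 3)(x - 1)^2, each dividing the next. The characteristic polynomial is their product, (x - 3)(x - 1)^2.

The rational canonical form is the block-diagonal matrix of companion matrices C(f_i):
R = [[0, 0, 3], [1, 0, -7], [0, 1, 5]].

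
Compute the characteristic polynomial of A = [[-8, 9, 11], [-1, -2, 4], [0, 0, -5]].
χ_A(x) = (x + 5)^3

xI - A = [[x + 8, -9, -11], [1, x + 2, -4], [0, 0, x + 5]].

Expanding det(xI - A) along the first row:
det(xI - A) = + (x + 8)·det([[x + 2, -4], [0, x + 5]]) - (-9)·det([[1, -4], [0, x + 5]]) + (-11)·det([[1, x + 2], [0, 0]]).

Evaluating gives χ_A(x) = x^3 + 15x^2 + 75x + 125 = (x + 5)^3.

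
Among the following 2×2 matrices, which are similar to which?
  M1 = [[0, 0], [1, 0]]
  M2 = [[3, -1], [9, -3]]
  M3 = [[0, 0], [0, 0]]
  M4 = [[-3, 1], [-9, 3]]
2 classes: {M1, M2, M4}, {M3}

Characteristic polynomials: χ_{M1} = x^2, χ_{M2} = x^2, χ_{M3} = x^2, χ_{M4} = x^2.

{M1, M2, M4}: invariant factors x^2.

{M3}: invariant factors x, x.

Matrices are similar if and only if their invariant-factor lists agree; the partition into similarity classes is {M1, M2, M4}, {M3}.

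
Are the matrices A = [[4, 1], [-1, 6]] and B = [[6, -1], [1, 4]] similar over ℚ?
Yes.

Two matrices over a field are similar if and only if they have the same invariant factors.

Both A and B have characteristic polynomial (x - 5)^2 and minimal polynomial (x - 5)^2. Computing further, both have invariant factors (x - 5)^2. Hence A and B are similar.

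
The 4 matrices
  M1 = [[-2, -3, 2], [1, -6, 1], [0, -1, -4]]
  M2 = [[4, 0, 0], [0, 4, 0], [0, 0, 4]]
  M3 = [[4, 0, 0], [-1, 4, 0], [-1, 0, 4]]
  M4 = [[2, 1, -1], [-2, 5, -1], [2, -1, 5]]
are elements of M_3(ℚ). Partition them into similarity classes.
3 classes: {M1}, {M2}, {M3, M4}

Characteristic polynomials: χ_{M1} = (x + 4)^3, χ_{M2} = (x - 4)^3, χ_{M3} = (x - 4)^3, χ_{M4} = (x - 4)^3.

{M1}: invariant factors (x + 4)^3.

{M2}: invariant factors x - 4, x - 4, x - 4.

{M3, M4}: invariant factors x - 4, (x - 4)^2.

Matrices are similar if and only if their invariant-factor lists agree; the partition into similarity classes is {M1}, {M2}, {M3, M4}.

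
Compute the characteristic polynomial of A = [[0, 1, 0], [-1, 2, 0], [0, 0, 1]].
χ_A(x) = (x - 1)^3

xI - A = [[x, -1, 0], [1, x - 2, 0], [0, 0, x - 1]].

Expanding det(xI - A) along the first row:
det(xI - A) = + (x)·det([[x - 2, 0], [0, x - 1]]) - (-1)·det([[1, 0], [0, x - 1]]) + (0)·det([[1, x - 2], [0, 0]]).

Evaluating gives χ_A(x) = x^3 - 3x^2 + 3x - 1 = (x - 1)^3.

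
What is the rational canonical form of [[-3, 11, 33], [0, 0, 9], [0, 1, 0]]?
R = [[-3, 0, 0], [0, 0, 9], [0, 1, 0]]

The invariant factors of A (the non-unit diagonal entries of the Smith normal form of xI - A over ℚ[x]) are x + 3, (x - 3)(x + 3), each dividing the next. The characteristic polynomial is their product, (x - 3)(x + 3)^2.

The rational canonical form is the block-diagonal matrix of companion matrices C(f_i):
R = [[-3, 0, 0], [0, 0, 9], [0, 1, 0]].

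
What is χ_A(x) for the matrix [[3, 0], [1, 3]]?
χ_A(x) = (x - 3)^2

xI - A = [[x - 3, 0], [-1, x - 3]].

Expanding det(xI - A) along the first row:
det(xI - A) = + (x - 3)·det([[x - 3]]) - (0)·det([[-1]]).

Evaluating gives χ_A(x) = x^2 - 6x + 9 = (x - 3)^2.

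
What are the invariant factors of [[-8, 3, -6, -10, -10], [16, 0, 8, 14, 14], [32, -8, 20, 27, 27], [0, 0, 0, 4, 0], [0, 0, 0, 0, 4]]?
The Jordan structure of A has elementary divisors (x - 4)^2, (x - 4)^2, (x - 4). Arranging the block sizes at each eigenvalue in decreasing order and taking row products gives the invariant factors.

Invariant factors (smallest first, each dividing the next): x - 4, (x - 4)^2, (x - 4)^2.

Check: the last factor (x - 4)^2 is the minimal polynomial, and the product (x - 4)^5 is the characteristic polynomial.

x - 4, (x - 4)^2, (x - 4)^2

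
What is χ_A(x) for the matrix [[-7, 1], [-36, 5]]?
χ_A(x) = (x + 1)^2

xI - A = [[x + 7, -1], [36, x - 5]].

Expanding det(xI - A) along the first row:
det(xI - A) = + (x + 7)·det([[x - 5]]) - (-1)·det([[36]]).

Evaluating gives χ_A(x) = x^2 + 2x + 1 = (x + 1)^2.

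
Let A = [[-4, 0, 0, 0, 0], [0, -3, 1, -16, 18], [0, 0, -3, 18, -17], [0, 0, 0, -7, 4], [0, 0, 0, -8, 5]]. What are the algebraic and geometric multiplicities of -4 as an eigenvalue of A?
The characteristic polynomial is (x - 1)(x + 3)^3(x + 4), so the factor x + 4 appears with exponent 1: the algebraic multiplicity is 1.

rank(A + 4I) = 4, so the eigenspace has dimension 5 - 4 = 1: the geometric multiplicity is 1.

algebraic multiplicity 1, geometric multiplicity 1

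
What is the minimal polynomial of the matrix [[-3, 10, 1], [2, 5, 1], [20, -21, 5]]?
m_A(x) = (x - 6)^2(x + 5)

The characteristic polynomial factors as (x - 6)^2(x + 5). The minimal polynomial is ∏(x - λ)^{k_λ} where k_λ is the size of the largest Jordan block at λ.

For λ = -5: rank(A + 5I) = 2, and the largest Jordan block has size 1 (the smallest k with rank((A + 5I)^k) = rank((A + 5I)^(k+1))).
For λ = 6: rank(A - 6I) = 2, and the largest Jordan block has size 2 (the smallest k with rank((A - 6I)^k) = rank((A - 6I)^(k+1))).

So m_A(x) = (x - 6)^2(x + 5).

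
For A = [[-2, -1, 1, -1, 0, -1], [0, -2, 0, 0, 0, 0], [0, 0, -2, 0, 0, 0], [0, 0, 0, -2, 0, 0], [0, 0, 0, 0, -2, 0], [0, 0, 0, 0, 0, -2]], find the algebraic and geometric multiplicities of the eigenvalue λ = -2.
algebraic multiplicity 6, geometric multiplicity 5

The characteristic polynomial is (x + 2)^6, so the factor x + 2 appears with exponent 6: the algebraic multiplicity is 6.

rank(A + 2I) = 1, so the eigenspace has dimension 6 - 1 = 5: the geometric multiplicity is 5.

Since 5 < 6, A is not diagonalizable.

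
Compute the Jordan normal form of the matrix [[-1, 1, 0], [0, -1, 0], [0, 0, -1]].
The characteristic polynomial is det(xI - A) = (x + 1)^3, so the eigenvalues are -1 (algebraic multiplicity 3).

For λ = -1: rank(A + I) = 1, rank((A + I)^2) = 0. The eigenspace has dimension 3 - 1 = 2, so there are 2 Jordan blocks; the rank sequence gives block sizes [2, 1].

Assembling the blocks gives the Jordan form J above.

J = [[-1, 1, 0], [0, -1, 0], [0, 0, -1]]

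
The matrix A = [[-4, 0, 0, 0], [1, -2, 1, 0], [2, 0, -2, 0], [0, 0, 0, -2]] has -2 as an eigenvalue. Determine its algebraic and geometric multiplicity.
algebraic multiplicity 3, geometric multiplicity 2

The characteristic polynomial is (x + 2)^3(x + 4), so the factor x + 2 appears with exponent 3: the algebraic multiplicity is 3.

rank(A + 2I) = 2, so the eigenspace has dimension 4 - 2 = 2: the geometric multiplicity is 2.

Since 2 < 3, A is not diagonalizable.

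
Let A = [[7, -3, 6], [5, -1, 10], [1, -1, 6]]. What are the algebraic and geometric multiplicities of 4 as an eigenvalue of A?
algebraic multiplicity 3, geometric multiplicity 2

The characteristic polynomial is (x - 4)^3, so the factor x - 4 appears with exponent 3: the algebraic multiplicity is 3.

rank(A - 4I) = 1, so the eigenspace has dimension 3 - 1 = 2: the geometric multiplicity is 2.

Since 2 < 3, A is not diagonalizable.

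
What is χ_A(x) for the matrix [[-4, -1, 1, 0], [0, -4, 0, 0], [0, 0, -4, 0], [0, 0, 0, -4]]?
χ_A(x) = (x + 4)^4

xI - A = [[x + 4, 1, -1, 0], [0, x + 4, 0, 0], [0, 0, x + 4, 0], [0, 0, 0, x + 4]].

Expanding det(xI - A) along the first row:
det(xI - A) = + (x + 4)·det([[x + 4, 0, 0], [0, x + 4, 0], [0, 0, x + 4]]) - (1)·det([[0, 0, 0], [0, x + 4, 0], [0, 0, x + 4]]) + (-1)·det([[0, x + 4, 0], [0, 0, 0], [0, 0, x + 4]]) - (0)·det([[0, x + 4, 0], [0, 0, x + 4], [0, 0, 0]]).

Evaluating gives χ_A(x) = x^4 + 16x^3 + 96x^2 + 256x + 256 = (x + 4)^4.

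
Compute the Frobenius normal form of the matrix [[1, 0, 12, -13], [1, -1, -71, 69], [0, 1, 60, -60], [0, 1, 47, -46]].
R = [[0, 0, 0, -36], [1, 0, 0, 84], [0, 1, 0, -61], [0, 0, 1, 14]]

The invariant factors of A (the non-unit diagonal entries of the Smith normal form of xI - A over ℚ[x]) are (x - 6)^2(x - 1)^2, each dividing the next. The characteristic polynomial is their product, (x - 6)^2(x - 1)^2.

The rational canonical form is the block-diagonal matrix of companion matrices C(f_i):
R = [[0, 0, 0, -36], [1, 0, 0, 84], [0, 1, 0, -61], [0, 0, 1, 14]].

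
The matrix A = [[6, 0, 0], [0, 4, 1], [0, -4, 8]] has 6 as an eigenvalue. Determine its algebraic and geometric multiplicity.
The characteristic polynomial is (x - 6)^3, so the factor x - 6 appears with exponent 3: the algebraic multiplicity is 3.

rank(A - 6I) = 1, so the eigenspace has dimension 3 - 1 = 2: the geometric multiplicity is 2.

Since 2 < 3, A is not diagonalizable.

algebraic multiplicity 3, geometric multiplicity 2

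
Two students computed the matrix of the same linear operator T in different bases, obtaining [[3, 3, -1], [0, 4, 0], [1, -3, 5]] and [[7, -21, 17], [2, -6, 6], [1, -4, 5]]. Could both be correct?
trace(A) = 12 but trace(B) = 6. The trace is a similarity invariant, so A and B are not similar.

No.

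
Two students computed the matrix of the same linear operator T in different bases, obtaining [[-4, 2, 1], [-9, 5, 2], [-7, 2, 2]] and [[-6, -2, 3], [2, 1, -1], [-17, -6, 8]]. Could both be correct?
Yes.

Two matrices over a field are similar if and only if they have the same invariant factors.

Both A and B have characteristic polynomial (x - 1)^3 and minimal polynomial (x - 1)^3. Computing further, both have invariant factors (x - 1)^3. Hence A and B are similar.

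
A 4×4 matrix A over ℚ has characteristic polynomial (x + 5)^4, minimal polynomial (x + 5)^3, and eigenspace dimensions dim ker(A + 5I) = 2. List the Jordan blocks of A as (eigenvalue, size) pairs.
Jordan blocks: (-5, 3), (-5, 1)

λ = -5: algebraic multiplicity 4 (exponent in χ_A), largest block size 3 (exponent in m_A), 2 blocks (geometric multiplicity). These force block sizes [3, 1].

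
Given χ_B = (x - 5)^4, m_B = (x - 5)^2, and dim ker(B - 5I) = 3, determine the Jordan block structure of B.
Jordan blocks: (5, 2), (5, 1), (5, 1)

λ = 5: algebraic multiplicity 4 (exponent in χ_B), largest block size 2 (exponent in m_B), 3 blocks (geometric multiplicity). These force block sizes [2, 1, 1].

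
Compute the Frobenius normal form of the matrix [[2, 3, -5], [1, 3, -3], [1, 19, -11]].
R = [[0, 0, -8], [1, 0, -10], [0, 1, -6]]

The invariant factors of A (the non-unit diagonal entries of the Smith normal form of xI - A over ℚ[x]) are (x + 4)(x^2 + 2x + 2), each dividing the next. The characteristic polynomial is their product, (x + 4)(x^2 + 2x + 2).

The rational canonical form is the block-diagonal matrix of companion matrices C(f_i):
R = [[0, 0, -8], [1, 0, -10], [0, 1, -6]].

Note the characteristic polynomial does not split into linear factors over ℚ, so A has no Jordan form over ℚ; the rational canonical form exists over any field.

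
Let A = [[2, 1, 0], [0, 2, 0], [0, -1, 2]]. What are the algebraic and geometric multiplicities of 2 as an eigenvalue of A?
algebraic multiplicity 3, geometric multiplicity 2

The characteristic polynomial is (x - 2)^3, so the factor x - 2 appears with exponent 3: the algebraic multiplicity is 3.

rank(A - 2I) = 1, so the eigenspace has dimension 3 - 1 = 2: the geometric multiplicity is 2.

Since 2 < 3, A is not diagonalizable.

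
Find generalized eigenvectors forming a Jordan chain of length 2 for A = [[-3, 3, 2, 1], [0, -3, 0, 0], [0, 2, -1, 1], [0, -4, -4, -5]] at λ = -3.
v_1 = [[2, 1, 0, -2]]^T, v_2 = [[1, 0, 0, 0]]^T

We seek v_1 ∈ ker((A + 3I)^2) \ ker(A + 3I), then set v_{i+1} = (A + 3I) v_i.

One such chain is v_1 = [[2, 1, 0, -2]]^T, v_2 = [[1, 0, 0, 0]]^T. Check: (A + 3I) v_2 = [[0, 0, 0, 0]]^T = 0.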